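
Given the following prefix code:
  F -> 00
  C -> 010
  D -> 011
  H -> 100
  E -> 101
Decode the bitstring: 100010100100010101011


Decoding step by step:
Bits 100 -> H
Bits 010 -> C
Bits 100 -> H
Bits 100 -> H
Bits 010 -> C
Bits 101 -> E
Bits 011 -> D


Decoded message: HCHHCED


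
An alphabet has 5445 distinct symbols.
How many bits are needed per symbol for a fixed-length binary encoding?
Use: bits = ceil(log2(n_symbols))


log2(5445) = 12.4107
Bracket: 2^12 = 4096 < 5445 <= 2^13 = 8192
So ceil(log2(5445)) = 13

bits = ceil(log2(5445)) = ceil(12.4107) = 13 bits


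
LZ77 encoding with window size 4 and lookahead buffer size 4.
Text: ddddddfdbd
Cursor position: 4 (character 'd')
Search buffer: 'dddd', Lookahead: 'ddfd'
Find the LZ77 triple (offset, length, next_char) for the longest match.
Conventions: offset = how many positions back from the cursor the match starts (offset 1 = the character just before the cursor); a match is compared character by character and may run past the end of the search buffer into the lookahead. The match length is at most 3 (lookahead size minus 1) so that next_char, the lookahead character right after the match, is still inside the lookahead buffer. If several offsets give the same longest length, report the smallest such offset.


Try each offset into the search buffer:
  offset=1 (pos 3, char 'd'): match length 2
  offset=2 (pos 2, char 'd'): match length 2
  offset=3 (pos 1, char 'd'): match length 2
  offset=4 (pos 0, char 'd'): match length 2
Longest match has length 2, found at offsets 1, 2, 3, 4; take the smallest, offset 1.
next_char = character at position 4 + 2 = 6 -> 'f'

Best match: offset=1, length=2 (matching 'dd' starting at position 3)
LZ77 triple: (1, 2, 'f')


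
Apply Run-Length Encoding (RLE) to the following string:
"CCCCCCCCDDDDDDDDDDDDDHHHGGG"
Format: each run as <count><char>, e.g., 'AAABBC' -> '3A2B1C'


Scanning runs left to right:
  i=0: run of 'C' x 8 -> '8C'
  i=8: run of 'D' x 13 -> '13D'
  i=21: run of 'H' x 3 -> '3H'
  i=24: run of 'G' x 3 -> '3G'

RLE = 8C13D3H3G


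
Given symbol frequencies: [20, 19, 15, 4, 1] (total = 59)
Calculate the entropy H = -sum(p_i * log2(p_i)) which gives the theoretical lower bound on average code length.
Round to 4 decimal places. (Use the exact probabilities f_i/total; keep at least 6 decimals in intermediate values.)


Per-symbol terms -p_i * log2(p_i) with p_i = f_i/59:
  p = 20/59 = 0.338983: log2(p) = -1.560715, -p*log2(p) = 0.529056
  p = 19/59 = 0.322034: log2(p) = -1.634716, -p*log2(p) = 0.526434
  p = 15/59 = 0.254237: log2(p) = -1.975752, -p*log2(p) = 0.502310
  p = 4/59 = 0.067797: log2(p) = -3.882643, -p*log2(p) = 0.263230
  p = 1/59 = 0.016949: log2(p) = -5.882643, -p*log2(p) = 0.099706
H = 0.529056 + 0.526434 + 0.502310 + 0.263230 + 0.099706 = 1.920736

H = 1.9207 bits/symbol


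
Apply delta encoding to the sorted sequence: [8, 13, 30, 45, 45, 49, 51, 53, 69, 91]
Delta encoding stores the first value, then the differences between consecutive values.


First value: 8
Deltas:
  13 - 8 = 5
  30 - 13 = 17
  45 - 30 = 15
  45 - 45 = 0
  49 - 45 = 4
  51 - 49 = 2
  53 - 51 = 2
  69 - 53 = 16
  91 - 69 = 22


Delta encoded: [8, 5, 17, 15, 0, 4, 2, 2, 16, 22]


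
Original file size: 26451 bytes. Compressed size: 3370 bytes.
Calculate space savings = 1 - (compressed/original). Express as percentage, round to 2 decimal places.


ratio = compressed/original = 3370/26451 = 0.127405
savings = 1 - ratio = 1 - 0.127405 = 0.872595
as a percentage: 0.872595 * 100 = 87.26%

Space savings = 1 - 3370/26451 = 87.26%


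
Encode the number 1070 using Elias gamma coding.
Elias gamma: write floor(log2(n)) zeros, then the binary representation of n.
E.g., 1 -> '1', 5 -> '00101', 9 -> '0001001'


num_bits = floor(log2(1070)) + 1 = 11
leading_zeros = num_bits - 1 = 10
binary(1070) = 10000101110

Elias gamma(1070) = '0000000000' + '10000101110' = 000000000010000101110 (21 bits)


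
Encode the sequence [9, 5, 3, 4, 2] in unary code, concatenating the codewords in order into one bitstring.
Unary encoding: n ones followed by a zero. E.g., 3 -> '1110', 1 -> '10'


Encode each number as n ones followed by a terminating 0:
  9 -> 1111111110 (10 bits)
  5 -> 111110 (6 bits)
  3 -> 1110 (4 bits)
  4 -> 11110 (5 bits)
  2 -> 110 (3 bits)
Total length = 10 + 6 + 4 + 5 + 3 = 28 bits.

Unary([9, 5, 3, 4, 2]) = 1111111110111110111011110110 (28 bits)


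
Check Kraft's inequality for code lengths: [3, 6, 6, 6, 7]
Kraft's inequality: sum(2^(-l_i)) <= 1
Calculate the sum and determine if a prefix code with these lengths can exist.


Sum = 2^(-3) + 2^(-6) + 2^(-6) + 2^(-6) + 2^(-7)
    = 0.125 + 0.015625 + 0.015625 + 0.015625 + 0.0078125
    = 23/128 = 0.1796875
Since 0.1796875 <= 1, Kraft's inequality IS satisfied.
A prefix code with these lengths CAN exist.

Kraft sum = 0.1796875. Satisfied.


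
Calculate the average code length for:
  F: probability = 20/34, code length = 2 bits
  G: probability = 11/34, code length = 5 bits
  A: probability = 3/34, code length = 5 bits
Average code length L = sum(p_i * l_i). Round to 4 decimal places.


Weighted contributions p_i * l_i:
  F: (20/34) * 2 = 40/34
  G: (11/34) * 5 = 55/34
  A: (3/34) * 5 = 15/34
Sum = (40 + 55 + 15)/34 = 110/34

L = 110/34 = 3.2353 bits/symbol


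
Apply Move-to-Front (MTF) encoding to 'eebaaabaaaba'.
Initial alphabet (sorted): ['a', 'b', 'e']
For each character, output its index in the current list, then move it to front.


MTF encoding:
'e': index 2 in ['a', 'b', 'e'] -> ['e', 'a', 'b']
'e': index 0 in ['e', 'a', 'b'] -> ['e', 'a', 'b']
'b': index 2 in ['e', 'a', 'b'] -> ['b', 'e', 'a']
'a': index 2 in ['b', 'e', 'a'] -> ['a', 'b', 'e']
'a': index 0 in ['a', 'b', 'e'] -> ['a', 'b', 'e']
'a': index 0 in ['a', 'b', 'e'] -> ['a', 'b', 'e']
'b': index 1 in ['a', 'b', 'e'] -> ['b', 'a', 'e']
'a': index 1 in ['b', 'a', 'e'] -> ['a', 'b', 'e']
'a': index 0 in ['a', 'b', 'e'] -> ['a', 'b', 'e']
'a': index 0 in ['a', 'b', 'e'] -> ['a', 'b', 'e']
'b': index 1 in ['a', 'b', 'e'] -> ['b', 'a', 'e']
'a': index 1 in ['b', 'a', 'e'] -> ['a', 'b', 'e']


Output: [2, 0, 2, 2, 0, 0, 1, 1, 0, 0, 1, 1]


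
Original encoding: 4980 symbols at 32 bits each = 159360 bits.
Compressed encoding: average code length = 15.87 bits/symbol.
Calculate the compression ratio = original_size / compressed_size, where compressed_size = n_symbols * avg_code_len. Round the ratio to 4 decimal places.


original_size = n_symbols * orig_bits = 4980 * 32 = 159360 bits
compressed_size = n_symbols * avg_code_len = 4980 * 15.87 = 79032.6 bits
ratio = original_size / compressed_size = 159360 / 79032.6 = 2.0164

Compression ratio = 2.0164


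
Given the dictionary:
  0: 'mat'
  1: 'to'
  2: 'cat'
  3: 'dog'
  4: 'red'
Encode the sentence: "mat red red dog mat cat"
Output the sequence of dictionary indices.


Look up each word in the dictionary:
  'mat' -> 0
  'red' -> 4
  'red' -> 4
  'dog' -> 3
  'mat' -> 0
  'cat' -> 2

Encoded: [0, 4, 4, 3, 0, 2]


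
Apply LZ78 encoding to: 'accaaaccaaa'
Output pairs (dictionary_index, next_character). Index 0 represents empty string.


LZ78 encoding steps:
Dictionary: {0: ''}
Step 1: w='' (idx 0), next='a' -> output (0, 'a'), add 'a' as idx 1
Step 2: w='' (idx 0), next='c' -> output (0, 'c'), add 'c' as idx 2
Step 3: w='c' (idx 2), next='a' -> output (2, 'a'), add 'ca' as idx 3
Step 4: w='a' (idx 1), next='a' -> output (1, 'a'), add 'aa' as idx 4
Step 5: w='c' (idx 2), next='c' -> output (2, 'c'), add 'cc' as idx 5
Step 6: w='aa' (idx 4), next='a' -> output (4, 'a'), add 'aaa' as idx 6


Encoded: [(0, 'a'), (0, 'c'), (2, 'a'), (1, 'a'), (2, 'c'), (4, 'a')]


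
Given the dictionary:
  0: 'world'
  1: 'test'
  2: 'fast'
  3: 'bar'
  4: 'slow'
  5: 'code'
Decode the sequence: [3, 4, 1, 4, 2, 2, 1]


Look up each index in the dictionary:
  3 -> 'bar'
  4 -> 'slow'
  1 -> 'test'
  4 -> 'slow'
  2 -> 'fast'
  2 -> 'fast'
  1 -> 'test'

Decoded: "bar slow test slow fast fast test"


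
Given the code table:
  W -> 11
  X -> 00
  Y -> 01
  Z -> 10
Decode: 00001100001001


Decoding:
00 -> X
00 -> X
11 -> W
00 -> X
00 -> X
10 -> Z
01 -> Y


Result: XXWXXZY


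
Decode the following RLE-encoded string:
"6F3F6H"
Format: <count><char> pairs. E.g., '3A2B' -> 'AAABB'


Expanding each <count><char> pair:
  6F -> 'FFFFFF'
  3F -> 'FFF'
  6H -> 'HHHHHH'

Decoded = FFFFFFFFFHHHHHH


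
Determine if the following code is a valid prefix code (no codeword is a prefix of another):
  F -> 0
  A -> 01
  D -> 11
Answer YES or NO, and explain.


Checking each pair (does one codeword prefix another?):
  F='0' vs A='01': prefix -- VIOLATION

NO -- this is NOT a valid prefix code. F (0) is a prefix of A (01).


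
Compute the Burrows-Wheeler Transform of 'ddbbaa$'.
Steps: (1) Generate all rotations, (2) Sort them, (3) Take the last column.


Rotations (sorted):
  0: $ddbbaa -> last char: a
  1: a$ddbba -> last char: a
  2: aa$ddbb -> last char: b
  3: baa$ddb -> last char: b
  4: bbaa$dd -> last char: d
  5: dbbaa$d -> last char: d
  6: ddbbaa$ -> last char: $


BWT = aabbdd$


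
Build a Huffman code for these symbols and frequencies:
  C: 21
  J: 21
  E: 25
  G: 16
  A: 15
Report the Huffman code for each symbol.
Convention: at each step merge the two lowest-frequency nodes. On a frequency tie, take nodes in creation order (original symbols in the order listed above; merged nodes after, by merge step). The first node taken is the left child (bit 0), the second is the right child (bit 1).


Huffman tree construction:
Step 1: Merge A(15) + G(16) = 31
Step 2: Merge C(21) + J(21) = 42
Step 3: Merge E(25) + (A+G)(31) = 56
Step 4: Merge (C+J)(42) + (E+(A+G))(56) = 98
Read each symbol's code off the tree from the root (left child = 0, right child = 1).

Codes:
  C: 00 (length 2)
  J: 01 (length 2)
  E: 10 (length 2)
  G: 111 (length 3)
  A: 110 (length 3)
Average code length: 227/98 = 2.3163 bits/symbol


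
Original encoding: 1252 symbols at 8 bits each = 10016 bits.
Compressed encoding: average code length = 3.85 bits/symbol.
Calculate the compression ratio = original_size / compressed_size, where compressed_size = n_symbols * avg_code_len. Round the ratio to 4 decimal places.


original_size = n_symbols * orig_bits = 1252 * 8 = 10016 bits
compressed_size = n_symbols * avg_code_len = 1252 * 3.85 = 4820.2 bits
ratio = original_size / compressed_size = 10016 / 4820.2 = 2.0779

Compression ratio = 2.0779


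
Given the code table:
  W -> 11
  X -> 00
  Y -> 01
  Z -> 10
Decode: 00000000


Decoding:
00 -> X
00 -> X
00 -> X
00 -> X


Result: XXXX


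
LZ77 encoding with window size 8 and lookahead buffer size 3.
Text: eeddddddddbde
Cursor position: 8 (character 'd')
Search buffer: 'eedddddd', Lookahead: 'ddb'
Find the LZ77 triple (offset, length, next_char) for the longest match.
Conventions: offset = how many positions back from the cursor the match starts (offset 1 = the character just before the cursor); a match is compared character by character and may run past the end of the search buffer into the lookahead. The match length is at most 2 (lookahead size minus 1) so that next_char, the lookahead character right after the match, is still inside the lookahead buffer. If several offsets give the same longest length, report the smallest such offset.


Try each offset into the search buffer:
  offset=1 (pos 7, char 'd'): match length 2
  offset=2 (pos 6, char 'd'): match length 2
  offset=3 (pos 5, char 'd'): match length 2
  offset=4 (pos 4, char 'd'): match length 2
  offset=5 (pos 3, char 'd'): match length 2
  offset=6 (pos 2, char 'd'): match length 2
  offset=7 (pos 1, char 'e'): match length 0
  offset=8 (pos 0, char 'e'): match length 0
Longest match has length 2, found at offsets 1, 2, 3, 4, 5, 6; take the smallest, offset 1.
next_char = character at position 8 + 2 = 10 -> 'b'

Best match: offset=1, length=2 (matching 'dd' starting at position 7)
LZ77 triple: (1, 2, 'b')


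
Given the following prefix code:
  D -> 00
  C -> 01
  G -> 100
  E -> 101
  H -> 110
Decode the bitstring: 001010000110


Decoding step by step:
Bits 00 -> D
Bits 101 -> E
Bits 00 -> D
Bits 00 -> D
Bits 110 -> H


Decoded message: DEDDH


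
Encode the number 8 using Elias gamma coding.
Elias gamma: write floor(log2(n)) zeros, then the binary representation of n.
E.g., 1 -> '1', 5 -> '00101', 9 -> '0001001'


num_bits = floor(log2(8)) + 1 = 4
leading_zeros = num_bits - 1 = 3
binary(8) = 1000

Elias gamma(8) = '000' + '1000' = 0001000 (7 bits)


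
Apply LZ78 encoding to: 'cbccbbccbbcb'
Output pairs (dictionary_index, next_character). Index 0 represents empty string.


LZ78 encoding steps:
Dictionary: {0: ''}
Step 1: w='' (idx 0), next='c' -> output (0, 'c'), add 'c' as idx 1
Step 2: w='' (idx 0), next='b' -> output (0, 'b'), add 'b' as idx 2
Step 3: w='c' (idx 1), next='c' -> output (1, 'c'), add 'cc' as idx 3
Step 4: w='b' (idx 2), next='b' -> output (2, 'b'), add 'bb' as idx 4
Step 5: w='cc' (idx 3), next='b' -> output (3, 'b'), add 'ccb' as idx 5
Step 6: w='b' (idx 2), next='c' -> output (2, 'c'), add 'bc' as idx 6
Step 7: w='b' (idx 2), end of input -> output (2, '')


Encoded: [(0, 'c'), (0, 'b'), (1, 'c'), (2, 'b'), (3, 'b'), (2, 'c'), (2, '')]


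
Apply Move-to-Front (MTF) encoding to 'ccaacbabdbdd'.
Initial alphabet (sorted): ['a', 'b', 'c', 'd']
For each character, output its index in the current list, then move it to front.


MTF encoding:
'c': index 2 in ['a', 'b', 'c', 'd'] -> ['c', 'a', 'b', 'd']
'c': index 0 in ['c', 'a', 'b', 'd'] -> ['c', 'a', 'b', 'd']
'a': index 1 in ['c', 'a', 'b', 'd'] -> ['a', 'c', 'b', 'd']
'a': index 0 in ['a', 'c', 'b', 'd'] -> ['a', 'c', 'b', 'd']
'c': index 1 in ['a', 'c', 'b', 'd'] -> ['c', 'a', 'b', 'd']
'b': index 2 in ['c', 'a', 'b', 'd'] -> ['b', 'c', 'a', 'd']
'a': index 2 in ['b', 'c', 'a', 'd'] -> ['a', 'b', 'c', 'd']
'b': index 1 in ['a', 'b', 'c', 'd'] -> ['b', 'a', 'c', 'd']
'd': index 3 in ['b', 'a', 'c', 'd'] -> ['d', 'b', 'a', 'c']
'b': index 1 in ['d', 'b', 'a', 'c'] -> ['b', 'd', 'a', 'c']
'd': index 1 in ['b', 'd', 'a', 'c'] -> ['d', 'b', 'a', 'c']
'd': index 0 in ['d', 'b', 'a', 'c'] -> ['d', 'b', 'a', 'c']


Output: [2, 0, 1, 0, 1, 2, 2, 1, 3, 1, 1, 0]


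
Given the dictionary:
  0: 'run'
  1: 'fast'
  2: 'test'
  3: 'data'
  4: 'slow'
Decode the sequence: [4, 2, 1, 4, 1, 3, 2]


Look up each index in the dictionary:
  4 -> 'slow'
  2 -> 'test'
  1 -> 'fast'
  4 -> 'slow'
  1 -> 'fast'
  3 -> 'data'
  2 -> 'test'

Decoded: "slow test fast slow fast data test"


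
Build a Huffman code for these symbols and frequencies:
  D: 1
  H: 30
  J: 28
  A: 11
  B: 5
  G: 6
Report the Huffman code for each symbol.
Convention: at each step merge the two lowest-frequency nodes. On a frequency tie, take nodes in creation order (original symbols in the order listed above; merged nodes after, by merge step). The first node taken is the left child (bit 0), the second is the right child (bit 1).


Huffman tree construction:
Step 1: Merge D(1) + B(5) = 6
Step 2: Merge G(6) + (D+B)(6) = 12
Step 3: Merge A(11) + (G+(D+B))(12) = 23
Step 4: Merge (A+(G+(D+B)))(23) + J(28) = 51
Step 5: Merge H(30) + ((A+(G+(D+B)))+J)(51) = 81
Read each symbol's code off the tree from the root (left child = 0, right child = 1).

Codes:
  D: 10110 (length 5)
  H: 0 (length 1)
  J: 11 (length 2)
  A: 100 (length 3)
  B: 10111 (length 5)
  G: 1010 (length 4)
Average code length: 173/81 = 2.1358 bits/symbol


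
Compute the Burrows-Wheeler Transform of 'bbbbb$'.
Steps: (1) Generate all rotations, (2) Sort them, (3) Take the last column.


Rotations (sorted):
  0: $bbbbb -> last char: b
  1: b$bbbb -> last char: b
  2: bb$bbb -> last char: b
  3: bbb$bb -> last char: b
  4: bbbb$b -> last char: b
  5: bbbbb$ -> last char: $


BWT = bbbbb$


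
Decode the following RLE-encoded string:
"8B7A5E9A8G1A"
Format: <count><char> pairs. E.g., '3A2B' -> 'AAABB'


Expanding each <count><char> pair:
  8B -> 'BBBBBBBB'
  7A -> 'AAAAAAA'
  5E -> 'EEEEE'
  9A -> 'AAAAAAAAA'
  8G -> 'GGGGGGGG'
  1A -> 'A'

Decoded = BBBBBBBBAAAAAAAEEEEEAAAAAAAAAGGGGGGGGA


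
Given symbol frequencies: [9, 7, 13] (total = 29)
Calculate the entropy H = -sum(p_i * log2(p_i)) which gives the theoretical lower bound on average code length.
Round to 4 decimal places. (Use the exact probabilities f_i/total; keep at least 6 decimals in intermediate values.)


Per-symbol terms -p_i * log2(p_i) with p_i = f_i/29:
  p = 9/29 = 0.310345: log2(p) = -1.688056, -p*log2(p) = 0.523879
  p = 7/29 = 0.241379: log2(p) = -2.050626, -p*log2(p) = 0.494979
  p = 13/29 = 0.448276: log2(p) = -1.157541, -p*log2(p) = 0.518898
H = 0.523879 + 0.494979 + 0.518898 = 1.537756

H = 1.5378 bits/symbol


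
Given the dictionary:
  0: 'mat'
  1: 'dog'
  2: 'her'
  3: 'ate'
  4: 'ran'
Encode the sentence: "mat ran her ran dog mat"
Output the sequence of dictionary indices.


Look up each word in the dictionary:
  'mat' -> 0
  'ran' -> 4
  'her' -> 2
  'ran' -> 4
  'dog' -> 1
  'mat' -> 0

Encoded: [0, 4, 2, 4, 1, 0]


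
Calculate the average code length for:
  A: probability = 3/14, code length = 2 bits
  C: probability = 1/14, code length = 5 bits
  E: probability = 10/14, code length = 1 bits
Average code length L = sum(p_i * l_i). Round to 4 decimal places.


Weighted contributions p_i * l_i:
  A: (3/14) * 2 = 6/14
  C: (1/14) * 5 = 5/14
  E: (10/14) * 1 = 10/14
Sum = (6 + 5 + 10)/14 = 21/14

L = 21/14 = 1.5000 bits/symbol


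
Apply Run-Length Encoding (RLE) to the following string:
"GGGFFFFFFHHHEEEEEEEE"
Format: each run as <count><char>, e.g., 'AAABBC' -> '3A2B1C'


Scanning runs left to right:
  i=0: run of 'G' x 3 -> '3G'
  i=3: run of 'F' x 6 -> '6F'
  i=9: run of 'H' x 3 -> '3H'
  i=12: run of 'E' x 8 -> '8E'

RLE = 3G6F3H8E


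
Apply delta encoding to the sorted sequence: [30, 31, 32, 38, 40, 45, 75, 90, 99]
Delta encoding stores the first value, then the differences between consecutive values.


First value: 30
Deltas:
  31 - 30 = 1
  32 - 31 = 1
  38 - 32 = 6
  40 - 38 = 2
  45 - 40 = 5
  75 - 45 = 30
  90 - 75 = 15
  99 - 90 = 9


Delta encoded: [30, 1, 1, 6, 2, 5, 30, 15, 9]


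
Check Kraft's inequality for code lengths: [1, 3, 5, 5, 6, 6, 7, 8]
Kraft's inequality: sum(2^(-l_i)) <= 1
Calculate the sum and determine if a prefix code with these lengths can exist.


Sum = 2^(-1) + 2^(-3) + 2^(-5) + 2^(-5) + 2^(-6) + 2^(-6) + 2^(-7) + 2^(-8)
    = 0.5 + 0.125 + 0.03125 + 0.03125 + 0.015625 + 0.015625 + 0.0078125 + 0.00390625
    = 187/256 = 0.73046875
Since 0.73046875 <= 1, Kraft's inequality IS satisfied.
A prefix code with these lengths CAN exist.

Kraft sum = 0.73046875. Satisfied.


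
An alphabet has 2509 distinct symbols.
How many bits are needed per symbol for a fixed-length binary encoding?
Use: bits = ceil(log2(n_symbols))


log2(2509) = 11.2929
Bracket: 2^11 = 2048 < 2509 <= 2^12 = 4096
So ceil(log2(2509)) = 12

bits = ceil(log2(2509)) = ceil(11.2929) = 12 bits


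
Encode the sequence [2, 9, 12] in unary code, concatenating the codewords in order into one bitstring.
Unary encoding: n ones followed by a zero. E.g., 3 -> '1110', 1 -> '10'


Encode each number as n ones followed by a terminating 0:
  2 -> 110 (3 bits)
  9 -> 1111111110 (10 bits)
  12 -> 1111111111110 (13 bits)
Total length = 3 + 10 + 13 = 26 bits.

Unary([2, 9, 12]) = 11011111111101111111111110 (26 bits)


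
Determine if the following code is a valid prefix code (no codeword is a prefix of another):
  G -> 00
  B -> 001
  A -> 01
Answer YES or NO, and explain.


Checking each pair (does one codeword prefix another?):
  G='00' vs B='001': prefix -- VIOLATION

NO -- this is NOT a valid prefix code. G (00) is a prefix of B (001).


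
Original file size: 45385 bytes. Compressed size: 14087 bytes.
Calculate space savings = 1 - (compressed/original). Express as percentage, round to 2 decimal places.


ratio = compressed/original = 14087/45385 = 0.310389
savings = 1 - ratio = 1 - 0.310389 = 0.689611
as a percentage: 0.689611 * 100 = 68.96%

Space savings = 1 - 14087/45385 = 68.96%


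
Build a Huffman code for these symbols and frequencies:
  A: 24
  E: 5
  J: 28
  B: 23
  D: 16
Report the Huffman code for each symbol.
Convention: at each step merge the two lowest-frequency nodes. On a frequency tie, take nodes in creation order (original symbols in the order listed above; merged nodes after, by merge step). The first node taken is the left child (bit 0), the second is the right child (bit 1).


Huffman tree construction:
Step 1: Merge E(5) + D(16) = 21
Step 2: Merge (E+D)(21) + B(23) = 44
Step 3: Merge A(24) + J(28) = 52
Step 4: Merge ((E+D)+B)(44) + (A+J)(52) = 96
Read each symbol's code off the tree from the root (left child = 0, right child = 1).

Codes:
  A: 10 (length 2)
  E: 000 (length 3)
  J: 11 (length 2)
  B: 01 (length 2)
  D: 001 (length 3)
Average code length: 213/96 = 2.2188 bits/symbol


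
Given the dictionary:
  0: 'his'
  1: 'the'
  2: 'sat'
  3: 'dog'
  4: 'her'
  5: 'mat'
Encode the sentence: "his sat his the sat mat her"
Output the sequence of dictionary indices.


Look up each word in the dictionary:
  'his' -> 0
  'sat' -> 2
  'his' -> 0
  'the' -> 1
  'sat' -> 2
  'mat' -> 5
  'her' -> 4

Encoded: [0, 2, 0, 1, 2, 5, 4]


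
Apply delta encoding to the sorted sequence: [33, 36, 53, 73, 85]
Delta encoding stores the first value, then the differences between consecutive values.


First value: 33
Deltas:
  36 - 33 = 3
  53 - 36 = 17
  73 - 53 = 20
  85 - 73 = 12


Delta encoded: [33, 3, 17, 20, 12]


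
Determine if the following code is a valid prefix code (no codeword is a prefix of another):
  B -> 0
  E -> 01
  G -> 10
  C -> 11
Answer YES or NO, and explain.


Checking each pair (does one codeword prefix another?):
  B='0' vs E='01': prefix -- VIOLATION

NO -- this is NOT a valid prefix code. B (0) is a prefix of E (01).


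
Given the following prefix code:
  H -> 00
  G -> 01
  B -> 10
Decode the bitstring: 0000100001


Decoding step by step:
Bits 00 -> H
Bits 00 -> H
Bits 10 -> B
Bits 00 -> H
Bits 01 -> G


Decoded message: HHBHG


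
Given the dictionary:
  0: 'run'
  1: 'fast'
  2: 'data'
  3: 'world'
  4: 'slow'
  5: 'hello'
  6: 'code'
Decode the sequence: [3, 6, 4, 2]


Look up each index in the dictionary:
  3 -> 'world'
  6 -> 'code'
  4 -> 'slow'
  2 -> 'data'

Decoded: "world code slow data"


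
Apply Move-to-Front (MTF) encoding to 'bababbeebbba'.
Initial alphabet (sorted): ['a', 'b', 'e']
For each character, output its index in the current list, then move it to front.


MTF encoding:
'b': index 1 in ['a', 'b', 'e'] -> ['b', 'a', 'e']
'a': index 1 in ['b', 'a', 'e'] -> ['a', 'b', 'e']
'b': index 1 in ['a', 'b', 'e'] -> ['b', 'a', 'e']
'a': index 1 in ['b', 'a', 'e'] -> ['a', 'b', 'e']
'b': index 1 in ['a', 'b', 'e'] -> ['b', 'a', 'e']
'b': index 0 in ['b', 'a', 'e'] -> ['b', 'a', 'e']
'e': index 2 in ['b', 'a', 'e'] -> ['e', 'b', 'a']
'e': index 0 in ['e', 'b', 'a'] -> ['e', 'b', 'a']
'b': index 1 in ['e', 'b', 'a'] -> ['b', 'e', 'a']
'b': index 0 in ['b', 'e', 'a'] -> ['b', 'e', 'a']
'b': index 0 in ['b', 'e', 'a'] -> ['b', 'e', 'a']
'a': index 2 in ['b', 'e', 'a'] -> ['a', 'b', 'e']


Output: [1, 1, 1, 1, 1, 0, 2, 0, 1, 0, 0, 2]


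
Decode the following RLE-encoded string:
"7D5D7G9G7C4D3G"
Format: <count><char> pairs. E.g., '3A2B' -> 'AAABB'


Expanding each <count><char> pair:
  7D -> 'DDDDDDD'
  5D -> 'DDDDD'
  7G -> 'GGGGGGG'
  9G -> 'GGGGGGGGG'
  7C -> 'CCCCCCC'
  4D -> 'DDDD'
  3G -> 'GGG'

Decoded = DDDDDDDDDDDDGGGGGGGGGGGGGGGGCCCCCCCDDDDGGG


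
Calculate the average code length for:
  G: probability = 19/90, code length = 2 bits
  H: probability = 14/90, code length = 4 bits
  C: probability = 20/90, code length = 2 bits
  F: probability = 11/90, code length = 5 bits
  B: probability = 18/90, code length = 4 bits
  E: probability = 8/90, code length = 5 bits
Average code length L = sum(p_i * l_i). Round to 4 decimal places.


Weighted contributions p_i * l_i:
  G: (19/90) * 2 = 38/90
  H: (14/90) * 4 = 56/90
  C: (20/90) * 2 = 40/90
  F: (11/90) * 5 = 55/90
  B: (18/90) * 4 = 72/90
  E: (8/90) * 5 = 40/90
Sum = (38 + 56 + 40 + 55 + 72 + 40)/90 = 301/90

L = 301/90 = 3.3444 bits/symbol


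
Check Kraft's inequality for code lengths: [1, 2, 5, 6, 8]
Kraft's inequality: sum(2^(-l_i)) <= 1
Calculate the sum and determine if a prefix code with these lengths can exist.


Sum = 2^(-1) + 2^(-2) + 2^(-5) + 2^(-6) + 2^(-8)
    = 0.5 + 0.25 + 0.03125 + 0.015625 + 0.00390625
    = 205/256 = 0.80078125
Since 0.80078125 <= 1, Kraft's inequality IS satisfied.
A prefix code with these lengths CAN exist.

Kraft sum = 0.80078125. Satisfied.


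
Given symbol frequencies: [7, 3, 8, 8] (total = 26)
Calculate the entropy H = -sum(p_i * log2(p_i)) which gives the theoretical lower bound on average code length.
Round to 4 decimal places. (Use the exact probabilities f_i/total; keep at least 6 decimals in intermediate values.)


Per-symbol terms -p_i * log2(p_i) with p_i = f_i/26:
  p = 7/26 = 0.269231: log2(p) = -1.893085, -p*log2(p) = 0.509677
  p = 3/26 = 0.115385: log2(p) = -3.115477, -p*log2(p) = 0.359478
  p = 8/26 = 0.307692: log2(p) = -1.700440, -p*log2(p) = 0.523212
  p = 8/26 = 0.307692: log2(p) = -1.700440, -p*log2(p) = 0.523212
H = 0.509677 + 0.359478 + 0.523212 + 0.523212 = 1.915579

H = 1.9156 bits/symbol


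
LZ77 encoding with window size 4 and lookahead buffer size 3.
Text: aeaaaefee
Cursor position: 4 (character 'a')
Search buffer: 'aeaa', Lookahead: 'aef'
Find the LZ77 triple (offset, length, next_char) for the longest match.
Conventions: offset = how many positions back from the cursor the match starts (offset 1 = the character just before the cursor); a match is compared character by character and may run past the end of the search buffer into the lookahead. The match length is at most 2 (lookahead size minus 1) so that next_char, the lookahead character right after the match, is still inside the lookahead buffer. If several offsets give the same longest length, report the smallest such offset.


Try each offset into the search buffer:
  offset=1 (pos 3, char 'a'): match length 1
  offset=2 (pos 2, char 'a'): match length 1
  offset=3 (pos 1, char 'e'): match length 0
  offset=4 (pos 0, char 'a'): match length 2
Longest match has length 2 at offset 4.
next_char = character at position 4 + 2 = 6 -> 'f'

Best match: offset=4, length=2 (matching 'ae' starting at position 0)
LZ77 triple: (4, 2, 'f')


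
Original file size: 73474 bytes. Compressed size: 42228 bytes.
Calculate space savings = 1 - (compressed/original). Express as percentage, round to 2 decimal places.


ratio = compressed/original = 42228/73474 = 0.574734
savings = 1 - ratio = 1 - 0.574734 = 0.425266
as a percentage: 0.425266 * 100 = 42.53%

Space savings = 1 - 42228/73474 = 42.53%


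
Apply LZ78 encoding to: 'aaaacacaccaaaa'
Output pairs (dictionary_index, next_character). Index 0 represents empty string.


LZ78 encoding steps:
Dictionary: {0: ''}
Step 1: w='' (idx 0), next='a' -> output (0, 'a'), add 'a' as idx 1
Step 2: w='a' (idx 1), next='a' -> output (1, 'a'), add 'aa' as idx 2
Step 3: w='a' (idx 1), next='c' -> output (1, 'c'), add 'ac' as idx 3
Step 4: w='ac' (idx 3), next='a' -> output (3, 'a'), add 'aca' as idx 4
Step 5: w='' (idx 0), next='c' -> output (0, 'c'), add 'c' as idx 5
Step 6: w='c' (idx 5), next='a' -> output (5, 'a'), add 'ca' as idx 6
Step 7: w='aa' (idx 2), next='a' -> output (2, 'a'), add 'aaa' as idx 7


Encoded: [(0, 'a'), (1, 'a'), (1, 'c'), (3, 'a'), (0, 'c'), (5, 'a'), (2, 'a')]


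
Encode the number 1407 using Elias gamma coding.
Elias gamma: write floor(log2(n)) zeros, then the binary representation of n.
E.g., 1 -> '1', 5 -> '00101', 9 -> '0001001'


num_bits = floor(log2(1407)) + 1 = 11
leading_zeros = num_bits - 1 = 10
binary(1407) = 10101111111

Elias gamma(1407) = '0000000000' + '10101111111' = 000000000010101111111 (21 bits)


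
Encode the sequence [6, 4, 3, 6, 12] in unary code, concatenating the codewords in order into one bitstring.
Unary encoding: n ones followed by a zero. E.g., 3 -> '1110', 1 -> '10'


Encode each number as n ones followed by a terminating 0:
  6 -> 1111110 (7 bits)
  4 -> 11110 (5 bits)
  3 -> 1110 (4 bits)
  6 -> 1111110 (7 bits)
  12 -> 1111111111110 (13 bits)
Total length = 7 + 5 + 4 + 7 + 13 = 36 bits.

Unary([6, 4, 3, 6, 12]) = 111111011110111011111101111111111110 (36 bits)


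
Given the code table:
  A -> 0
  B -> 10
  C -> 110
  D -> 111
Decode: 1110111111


Decoding:
111 -> D
0 -> A
111 -> D
111 -> D


Result: DADD


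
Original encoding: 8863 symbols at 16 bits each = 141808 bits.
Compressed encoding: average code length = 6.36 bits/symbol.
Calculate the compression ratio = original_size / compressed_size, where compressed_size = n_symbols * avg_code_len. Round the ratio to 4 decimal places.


original_size = n_symbols * orig_bits = 8863 * 16 = 141808 bits
compressed_size = n_symbols * avg_code_len = 8863 * 6.36 = 56368.68 bits
ratio = original_size / compressed_size = 141808 / 56368.68 = 2.5157

Compression ratio = 2.5157


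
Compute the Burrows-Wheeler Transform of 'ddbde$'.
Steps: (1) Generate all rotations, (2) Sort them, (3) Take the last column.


Rotations (sorted):
  0: $ddbde -> last char: e
  1: bde$dd -> last char: d
  2: dbde$d -> last char: d
  3: ddbde$ -> last char: $
  4: de$ddb -> last char: b
  5: e$ddbd -> last char: d


BWT = edd$bd


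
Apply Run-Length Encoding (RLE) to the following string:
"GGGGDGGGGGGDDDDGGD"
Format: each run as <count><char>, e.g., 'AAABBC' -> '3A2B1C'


Scanning runs left to right:
  i=0: run of 'G' x 4 -> '4G'
  i=4: run of 'D' x 1 -> '1D'
  i=5: run of 'G' x 6 -> '6G'
  i=11: run of 'D' x 4 -> '4D'
  i=15: run of 'G' x 2 -> '2G'
  i=17: run of 'D' x 1 -> '1D'

RLE = 4G1D6G4D2G1D


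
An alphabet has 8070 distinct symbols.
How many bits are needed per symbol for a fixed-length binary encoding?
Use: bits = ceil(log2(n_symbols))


log2(8070) = 12.9784
Bracket: 2^12 = 4096 < 8070 <= 2^13 = 8192
So ceil(log2(8070)) = 13

bits = ceil(log2(8070)) = ceil(12.9784) = 13 bits


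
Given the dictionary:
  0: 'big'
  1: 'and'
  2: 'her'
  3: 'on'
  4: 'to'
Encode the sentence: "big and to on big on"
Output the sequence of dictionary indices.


Look up each word in the dictionary:
  'big' -> 0
  'and' -> 1
  'to' -> 4
  'on' -> 3
  'big' -> 0
  'on' -> 3

Encoded: [0, 1, 4, 3, 0, 3]


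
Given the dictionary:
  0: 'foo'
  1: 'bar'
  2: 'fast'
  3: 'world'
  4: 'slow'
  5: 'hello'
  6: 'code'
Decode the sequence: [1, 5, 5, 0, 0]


Look up each index in the dictionary:
  1 -> 'bar'
  5 -> 'hello'
  5 -> 'hello'
  0 -> 'foo'
  0 -> 'foo'

Decoded: "bar hello hello foo foo"


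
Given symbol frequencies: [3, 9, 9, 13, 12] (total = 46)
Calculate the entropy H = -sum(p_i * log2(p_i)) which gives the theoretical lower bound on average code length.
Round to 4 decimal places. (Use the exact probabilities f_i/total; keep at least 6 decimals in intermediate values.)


Per-symbol terms -p_i * log2(p_i) with p_i = f_i/46:
  p = 3/46 = 0.065217: log2(p) = -3.938599, -p*log2(p) = 0.256865
  p = 9/46 = 0.195652: log2(p) = -2.353637, -p*log2(p) = 0.460494
  p = 9/46 = 0.195652: log2(p) = -2.353637, -p*log2(p) = 0.460494
  p = 13/46 = 0.282609: log2(p) = -1.823122, -p*log2(p) = 0.515230
  p = 12/46 = 0.260870: log2(p) = -1.938599, -p*log2(p) = 0.505722
H = 0.256865 + 0.460494 + 0.460494 + 0.515230 + 0.505722 = 2.198805

H = 2.1988 bits/symbol


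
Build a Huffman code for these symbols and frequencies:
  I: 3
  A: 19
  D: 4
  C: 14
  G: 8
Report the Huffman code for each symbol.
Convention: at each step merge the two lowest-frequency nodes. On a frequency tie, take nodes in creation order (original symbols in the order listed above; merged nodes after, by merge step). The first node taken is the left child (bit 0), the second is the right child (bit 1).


Huffman tree construction:
Step 1: Merge I(3) + D(4) = 7
Step 2: Merge (I+D)(7) + G(8) = 15
Step 3: Merge C(14) + ((I+D)+G)(15) = 29
Step 4: Merge A(19) + (C+((I+D)+G))(29) = 48
Read each symbol's code off the tree from the root (left child = 0, right child = 1).

Codes:
  I: 1100 (length 4)
  A: 0 (length 1)
  D: 1101 (length 4)
  C: 10 (length 2)
  G: 111 (length 3)
Average code length: 99/48 = 2.0625 bits/symbol


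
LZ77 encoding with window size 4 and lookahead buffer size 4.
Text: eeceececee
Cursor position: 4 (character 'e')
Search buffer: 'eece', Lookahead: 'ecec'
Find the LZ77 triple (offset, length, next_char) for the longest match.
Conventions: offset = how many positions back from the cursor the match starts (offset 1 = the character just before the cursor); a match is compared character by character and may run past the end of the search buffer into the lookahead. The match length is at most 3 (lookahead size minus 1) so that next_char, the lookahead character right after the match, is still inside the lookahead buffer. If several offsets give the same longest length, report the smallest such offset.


Try each offset into the search buffer:
  offset=1 (pos 3, char 'e'): match length 1
  offset=2 (pos 2, char 'c'): match length 0
  offset=3 (pos 1, char 'e'): match length 3
  offset=4 (pos 0, char 'e'): match length 1
Longest match has length 3 at offset 3.
next_char = character at position 4 + 3 = 7 -> 'c'

Best match: offset=3, length=3 (matching 'ece' starting at position 1)
LZ77 triple: (3, 3, 'c')


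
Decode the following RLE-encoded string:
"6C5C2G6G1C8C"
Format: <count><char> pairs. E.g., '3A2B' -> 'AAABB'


Expanding each <count><char> pair:
  6C -> 'CCCCCC'
  5C -> 'CCCCC'
  2G -> 'GG'
  6G -> 'GGGGGG'
  1C -> 'C'
  8C -> 'CCCCCCCC'

Decoded = CCCCCCCCCCCGGGGGGGGCCCCCCCCC


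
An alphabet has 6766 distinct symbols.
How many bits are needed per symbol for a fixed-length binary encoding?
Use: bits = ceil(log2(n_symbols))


log2(6766) = 12.7241
Bracket: 2^12 = 4096 < 6766 <= 2^13 = 8192
So ceil(log2(6766)) = 13

bits = ceil(log2(6766)) = ceil(12.7241) = 13 bits


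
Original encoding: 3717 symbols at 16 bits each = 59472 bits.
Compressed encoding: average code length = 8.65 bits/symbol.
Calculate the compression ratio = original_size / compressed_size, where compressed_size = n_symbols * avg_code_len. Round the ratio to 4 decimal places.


original_size = n_symbols * orig_bits = 3717 * 16 = 59472 bits
compressed_size = n_symbols * avg_code_len = 3717 * 8.65 = 32152.05 bits
ratio = original_size / compressed_size = 59472 / 32152.05 = 1.8497

Compression ratio = 1.8497


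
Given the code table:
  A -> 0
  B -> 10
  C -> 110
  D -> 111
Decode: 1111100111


Decoding:
111 -> D
110 -> C
0 -> A
111 -> D


Result: DCAD


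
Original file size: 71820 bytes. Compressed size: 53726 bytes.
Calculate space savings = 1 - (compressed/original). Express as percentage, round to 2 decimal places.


ratio = compressed/original = 53726/71820 = 0.748065
savings = 1 - ratio = 1 - 0.748065 = 0.251935
as a percentage: 0.251935 * 100 = 25.19%

Space savings = 1 - 53726/71820 = 25.19%


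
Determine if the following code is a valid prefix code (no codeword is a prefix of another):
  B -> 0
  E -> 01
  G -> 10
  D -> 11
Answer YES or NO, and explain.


Checking each pair (does one codeword prefix another?):
  B='0' vs E='01': prefix -- VIOLATION

NO -- this is NOT a valid prefix code. B (0) is a prefix of E (01).


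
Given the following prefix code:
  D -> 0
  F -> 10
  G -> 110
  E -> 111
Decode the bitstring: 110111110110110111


Decoding step by step:
Bits 110 -> G
Bits 111 -> E
Bits 110 -> G
Bits 110 -> G
Bits 110 -> G
Bits 111 -> E


Decoded message: GEGGGE


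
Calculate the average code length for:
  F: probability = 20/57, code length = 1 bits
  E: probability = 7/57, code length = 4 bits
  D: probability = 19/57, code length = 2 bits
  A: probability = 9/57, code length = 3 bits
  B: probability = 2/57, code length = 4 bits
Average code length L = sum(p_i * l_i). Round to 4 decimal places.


Weighted contributions p_i * l_i:
  F: (20/57) * 1 = 20/57
  E: (7/57) * 4 = 28/57
  D: (19/57) * 2 = 38/57
  A: (9/57) * 3 = 27/57
  B: (2/57) * 4 = 8/57
Sum = (20 + 28 + 38 + 27 + 8)/57 = 121/57

L = 121/57 = 2.1228 bits/symbol


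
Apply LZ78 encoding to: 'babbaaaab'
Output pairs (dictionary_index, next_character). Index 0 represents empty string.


LZ78 encoding steps:
Dictionary: {0: ''}
Step 1: w='' (idx 0), next='b' -> output (0, 'b'), add 'b' as idx 1
Step 2: w='' (idx 0), next='a' -> output (0, 'a'), add 'a' as idx 2
Step 3: w='b' (idx 1), next='b' -> output (1, 'b'), add 'bb' as idx 3
Step 4: w='a' (idx 2), next='a' -> output (2, 'a'), add 'aa' as idx 4
Step 5: w='aa' (idx 4), next='b' -> output (4, 'b'), add 'aab' as idx 5


Encoded: [(0, 'b'), (0, 'a'), (1, 'b'), (2, 'a'), (4, 'b')]


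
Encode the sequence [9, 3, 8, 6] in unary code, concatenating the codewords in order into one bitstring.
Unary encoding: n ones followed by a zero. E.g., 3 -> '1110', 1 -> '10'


Encode each number as n ones followed by a terminating 0:
  9 -> 1111111110 (10 bits)
  3 -> 1110 (4 bits)
  8 -> 111111110 (9 bits)
  6 -> 1111110 (7 bits)
Total length = 10 + 4 + 9 + 7 = 30 bits.

Unary([9, 3, 8, 6]) = 111111111011101111111101111110 (30 bits)


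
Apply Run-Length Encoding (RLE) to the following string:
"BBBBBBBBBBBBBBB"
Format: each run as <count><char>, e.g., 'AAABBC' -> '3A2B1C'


Scanning runs left to right:
  i=0: run of 'B' x 15 -> '15B'

RLE = 15B


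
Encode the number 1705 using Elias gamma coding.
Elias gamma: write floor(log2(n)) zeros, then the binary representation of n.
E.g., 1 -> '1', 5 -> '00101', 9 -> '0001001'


num_bits = floor(log2(1705)) + 1 = 11
leading_zeros = num_bits - 1 = 10
binary(1705) = 11010101001

Elias gamma(1705) = '0000000000' + '11010101001' = 000000000011010101001 (21 bits)


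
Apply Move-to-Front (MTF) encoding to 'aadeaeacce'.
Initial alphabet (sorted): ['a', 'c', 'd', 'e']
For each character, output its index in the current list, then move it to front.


MTF encoding:
'a': index 0 in ['a', 'c', 'd', 'e'] -> ['a', 'c', 'd', 'e']
'a': index 0 in ['a', 'c', 'd', 'e'] -> ['a', 'c', 'd', 'e']
'd': index 2 in ['a', 'c', 'd', 'e'] -> ['d', 'a', 'c', 'e']
'e': index 3 in ['d', 'a', 'c', 'e'] -> ['e', 'd', 'a', 'c']
'a': index 2 in ['e', 'd', 'a', 'c'] -> ['a', 'e', 'd', 'c']
'e': index 1 in ['a', 'e', 'd', 'c'] -> ['e', 'a', 'd', 'c']
'a': index 1 in ['e', 'a', 'd', 'c'] -> ['a', 'e', 'd', 'c']
'c': index 3 in ['a', 'e', 'd', 'c'] -> ['c', 'a', 'e', 'd']
'c': index 0 in ['c', 'a', 'e', 'd'] -> ['c', 'a', 'e', 'd']
'e': index 2 in ['c', 'a', 'e', 'd'] -> ['e', 'c', 'a', 'd']


Output: [0, 0, 2, 3, 2, 1, 1, 3, 0, 2]


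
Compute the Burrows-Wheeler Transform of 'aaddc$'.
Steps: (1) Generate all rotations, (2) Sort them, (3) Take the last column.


Rotations (sorted):
  0: $aaddc -> last char: c
  1: aaddc$ -> last char: $
  2: addc$a -> last char: a
  3: c$aadd -> last char: d
  4: dc$aad -> last char: d
  5: ddc$aa -> last char: a


BWT = c$adda


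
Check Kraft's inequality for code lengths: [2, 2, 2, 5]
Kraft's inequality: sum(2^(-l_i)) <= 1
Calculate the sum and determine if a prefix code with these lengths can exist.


Sum = 2^(-2) + 2^(-2) + 2^(-2) + 2^(-5)
    = 0.25 + 0.25 + 0.25 + 0.03125
    = 25/32 = 0.78125
Since 0.78125 <= 1, Kraft's inequality IS satisfied.
A prefix code with these lengths CAN exist.

Kraft sum = 0.78125. Satisfied.


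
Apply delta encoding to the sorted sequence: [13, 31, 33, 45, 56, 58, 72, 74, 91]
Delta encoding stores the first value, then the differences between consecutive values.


First value: 13
Deltas:
  31 - 13 = 18
  33 - 31 = 2
  45 - 33 = 12
  56 - 45 = 11
  58 - 56 = 2
  72 - 58 = 14
  74 - 72 = 2
  91 - 74 = 17


Delta encoded: [13, 18, 2, 12, 11, 2, 14, 2, 17]


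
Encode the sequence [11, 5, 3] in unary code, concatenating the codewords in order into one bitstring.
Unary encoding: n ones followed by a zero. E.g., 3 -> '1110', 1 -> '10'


Encode each number as n ones followed by a terminating 0:
  11 -> 111111111110 (12 bits)
  5 -> 111110 (6 bits)
  3 -> 1110 (4 bits)
Total length = 12 + 6 + 4 = 22 bits.

Unary([11, 5, 3]) = 1111111111101111101110 (22 bits)
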